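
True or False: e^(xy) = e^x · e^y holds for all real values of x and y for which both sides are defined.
Claim: e^(xy) = e^x · e^y.
Test a specific point where both sides are defined: x = 3, y = -3.
LHS = e^(xy) ≈ 0.0001
RHS = e^x · e^y ≈ 1.0000
Since 0.0001 ≠ 1.0000, the equation fails at this point, so it cannot hold for all real values of x and y for which both sides are defined.
e^x · e^y = e^(x+y), not e^(xy).

Conclusion: False.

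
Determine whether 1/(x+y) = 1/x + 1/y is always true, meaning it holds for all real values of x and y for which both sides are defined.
No, this is NOT an identity.

Claim: 1/(x+y) = 1/x + 1/y.
Test a specific point where both sides are defined: x = -3, y = 5.
LHS = 1/(x+y) ≈ 0.5000
RHS = 1/x + 1/y ≈ -0.1333
Since 0.5000 ≠ -0.1333, the equation fails at this point, so it cannot hold for all real values of x and y for which both sides are defined.
1/x + 1/y = (x+y)/(xy), which is not 1/(x+y).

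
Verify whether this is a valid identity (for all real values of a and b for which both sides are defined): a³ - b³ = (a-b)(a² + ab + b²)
Claim: a³ - b³ = (a-b)(a² + ab + b²).
Reasoning: Expand the right side: (a-b)(a² + ab + b²) = a³ + a²b + ab² - a²b - ab² - b³ = a³ - b³ (the middle terms cancel in pairs).
So the two sides agree for all real values of a and b for which both sides are defined.

Conclusion: Yes, this is an identity.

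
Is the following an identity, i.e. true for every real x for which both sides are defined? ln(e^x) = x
Claim: ln(e^x) = x.
Reasoning: ln is the inverse of the exponential: ln(e^x) asks for the exponent p with e^p = e^x, and since e^p is one-to-one that exponent is p = x.
So the two sides agree for every real x for which both sides are defined.

Conclusion: Yes, this is an identity.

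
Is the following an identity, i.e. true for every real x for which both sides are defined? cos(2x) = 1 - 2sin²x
Yes, this is an identity.

Claim: cos(2x) = 1 - 2sin²x.
Reasoning: cos(2x) = cos²x - sin²x. Replace cos²x by 1 - sin²x: (1 - sin²x) - sin²x = 1 - 2sin²x.
So the two sides agree for every real x for which both sides are defined.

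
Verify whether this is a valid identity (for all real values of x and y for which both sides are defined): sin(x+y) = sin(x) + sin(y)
No, this is NOT an identity.

Claim: sin(x+y) = sin(x) + sin(y).
Test a specific point where both sides are defined: x = π/4, y = π/3.
LHS = sin(x+y) ≈ 0.9659
RHS = sin(x) + sin(y) ≈ 1.5731
Since 0.9659 ≠ 1.5731, the equation fails at this point, so it cannot hold for all real values of x and y for which both sides are defined.
The correct expansion is sin(x+y) = sin(x)cos(y) + cos(x)sin(y); sine is not additive.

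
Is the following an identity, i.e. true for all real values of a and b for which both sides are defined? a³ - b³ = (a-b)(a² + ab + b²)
Claim: a³ - b³ = (a-b)(a² + ab + b²).
Reasoning: Expand the right side: (a-b)(a² + ab + b²) = a³ + a²b + ab² - a²b - ab² - b³ = a³ - b³ (the middle terms cancel in pairs).
So the two sides agree for all real values of a and b for which both sides are defined.

Conclusion: Yes, this is an identity.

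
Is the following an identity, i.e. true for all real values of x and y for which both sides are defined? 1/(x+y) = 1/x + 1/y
Claim: 1/(x+y) = 1/x + 1/y.
Test a specific point where both sides are defined: x = 3, y = 1/2.
LHS = 1/(x+y) ≈ 0.2857
RHS = 1/x + 1/y ≈ 2.3333
Since 0.2857 ≠ 2.3333, the equation fails at this point, so it cannot hold for all real values of x and y for which both sides are defined.
1/x + 1/y = (x+y)/(xy), which is not 1/(x+y).

Conclusion: No, this is NOT an identity.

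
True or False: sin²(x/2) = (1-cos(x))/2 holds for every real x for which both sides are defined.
Claim: sin²(x/2) = (1-cos(x))/2.
Reasoning: Use cos(2θ) = 1 - 2sin²θ with θ = x/2: cos(x) = 1 - 2sin²(x/2). Solving for sin²(x/2) gives (1 - cos(x))/2.
So the two sides agree for every real x for which both sides are defined.

Conclusion: True.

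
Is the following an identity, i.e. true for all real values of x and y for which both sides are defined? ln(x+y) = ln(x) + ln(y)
No, this is NOT an identity.

Claim: ln(x+y) = ln(x) + ln(y).
Test a specific point where both sides are defined: x = 2, y = 3/2.
LHS = ln(x+y) ≈ 1.2528
RHS = ln(x) + ln(y) ≈ 1.0986
Since 1.2528 ≠ 1.0986, the equation fails at this point, so it cannot hold for all real values of x and y for which both sides are defined.
ln(x) + ln(y) = ln(xy), not ln(x+y).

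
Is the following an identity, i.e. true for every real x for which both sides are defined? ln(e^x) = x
Claim: ln(e^x) = x.
Reasoning: ln is the inverse of the exponential: ln(e^x) asks for the exponent p with e^p = e^x, and since e^p is one-to-one that exponent is p = x.
So the two sides agree for every real x for which both sides are defined.

Conclusion: Yes, this is an identity.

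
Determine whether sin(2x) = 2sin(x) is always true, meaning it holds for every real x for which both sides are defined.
Claim: sin(2x) = 2sin(x).
Test a specific point where both sides are defined: x = π/2.
LHS = sin(2x) ≈ 0.0000
RHS = 2sin(x) ≈ 2.0000
Since 0.0000 ≠ 2.0000, the equation fails at this point, so it cannot hold for every real x for which both sides are defined.
The correct double-angle formula is sin(2x) = 2sin(x)cos(x).

Conclusion: No, this is NOT an identity.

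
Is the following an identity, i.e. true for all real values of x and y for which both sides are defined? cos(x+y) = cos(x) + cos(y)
No, this is NOT an identity.

Claim: cos(x+y) = cos(x) + cos(y).
Test a specific point where both sides are defined: x = 2π/3, y = 2π/3.
LHS = cos(x+y) ≈ -0.5000
RHS = cos(x) + cos(y) ≈ -1.0000
Since -0.5000 ≠ -1.0000, the equation fails at this point, so it cannot hold for all real values of x and y for which both sides are defined.
The correct expansion is cos(x+y) = cos(x)cos(y) - sin(x)sin(y); cosine is not additive.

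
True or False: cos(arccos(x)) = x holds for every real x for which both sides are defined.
Claim: cos(arccos(x)) = x.
Reasoning: For -1 ≤ x ≤ 1 (where arccos is defined), arccos(x) is by definition an angle whose cosine equals x. Taking the cosine of that angle returns x. (Note the other order, arccos(cos x) = x, is NOT an identity.)
So the two sides agree for every real x for which both sides are defined.

Conclusion: True.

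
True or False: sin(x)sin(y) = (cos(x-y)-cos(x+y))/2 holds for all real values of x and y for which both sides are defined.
True.

Claim: sin(x)sin(y) = (cos(x-y)-cos(x+y))/2.
Reasoning: cos(x-y) = cos(x)cos(y) + sin(x)sin(y) and cos(x+y) = cos(x)cos(y) - sin(x)sin(y). Subtracting, cos(x-y) - cos(x+y) = 2sin(x)sin(y); divide by 2.
So the two sides agree for all real values of x and y for which both sides are defined.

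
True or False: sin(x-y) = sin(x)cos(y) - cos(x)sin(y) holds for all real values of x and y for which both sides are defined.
True.

Claim: sin(x-y) = sin(x)cos(y) - cos(x)sin(y).
Reasoning: Replace y by -y in sin(x+y) = sin(x)cos(y) + cos(x)sin(y) and use cos(-y) = cos(y), sin(-y) = -sin(y): sin(x-y) = sin(x)cos(y) - cos(x)sin(y).
So the two sides agree for all real values of x and y for which both sides are defined.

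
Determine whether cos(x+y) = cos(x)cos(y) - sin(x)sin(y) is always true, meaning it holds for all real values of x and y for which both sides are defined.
Claim: cos(x+y) = cos(x)cos(y) - sin(x)sin(y).
Reasoning: By Euler's formula e^(i(x+y)) = e^(ix)·e^(iy) = (cos x + i·sin x)(cos y + i·sin y). The real part of the left side is cos(x+y); the real part of the product is cos(x)cos(y) - sin(x)sin(y) (since i·i = -1).
So the two sides agree for all real values of x and y for which both sides are defined.

Conclusion: Yes, this is an identity.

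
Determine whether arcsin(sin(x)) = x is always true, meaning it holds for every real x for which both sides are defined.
Claim: arcsin(sin(x)) = x.
Test a specific point where both sides are defined: x = 3π/4.
LHS = arcsin(sin(x)) ≈ 0.7854
RHS = x ≈ 2.3562
Since 0.7854 ≠ 2.3562, the equation fails at this point, so it cannot hold for every real x for which both sides are defined.
arcsin only returns values in [-π/2, π/2], so arcsin(sin(x)) = x holds only for x in that interval, not for all real x.

Conclusion: No, this is NOT an identity.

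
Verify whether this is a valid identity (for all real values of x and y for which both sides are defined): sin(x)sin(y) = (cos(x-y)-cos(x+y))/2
Claim: sin(x)sin(y) = (cos(x-y)-cos(x+y))/2.
Reasoning: cos(x-y) = cos(x)cos(y) + sin(x)sin(y) and cos(x+y) = cos(x)cos(y) - sin(x)sin(y). Subtracting, cos(x-y) - cos(x+y) = 2sin(x)sin(y); divide by 2.
So the two sides agree for all real values of x and y for which both sides are defined.

Conclusion: Yes, this is an identity.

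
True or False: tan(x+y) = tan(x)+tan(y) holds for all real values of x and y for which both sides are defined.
False.

Claim: tan(x+y) = tan(x)+tan(y).
Test a specific point where both sides are defined: x = -π/4, y = -π/6.
LHS = tan(x+y) ≈ -3.7321
RHS = tan(x)+tan(y) ≈ -1.5774
Since -3.7321 ≠ -1.5774, the equation fails at this point, so it cannot hold for all real values of x and y for which both sides are defined.
The correct formula is tan(x+y) = (tan(x) + tan(y))/(1 - tan(x)tan(y)).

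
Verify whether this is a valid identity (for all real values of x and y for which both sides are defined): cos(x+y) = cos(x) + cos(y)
No, this is NOT an identity.

Claim: cos(x+y) = cos(x) + cos(y).
Test a specific point where both sides are defined: x = -π/3, y = π/6.
LHS = cos(x+y) ≈ 0.8660
RHS = cos(x) + cos(y) ≈ 1.3660
Since 0.8660 ≠ 1.3660, the equation fails at this point, so it cannot hold for all real values of x and y for which both sides are defined.
The correct expansion is cos(x+y) = cos(x)cos(y) - sin(x)sin(y); cosine is not additive.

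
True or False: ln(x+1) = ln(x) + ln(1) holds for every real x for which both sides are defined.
Claim: ln(x+1) = ln(x) + ln(1).
Test a specific point where both sides are defined: x = 3.
LHS = ln(x+1) ≈ 1.3863
RHS = ln(x) + ln(1) ≈ 1.0986
Since 1.3863 ≠ 1.0986, the equation fails at this point, so it cannot hold for every real x for which both sides are defined.
ln(1) = 0, so the right side is just ln(x), which differs from ln(x+1).

Conclusion: False.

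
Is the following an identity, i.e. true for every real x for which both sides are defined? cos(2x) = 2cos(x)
No, this is NOT an identity.

Claim: cos(2x) = 2cos(x).
Test a specific point where both sides are defined: x = -π/3.
LHS = cos(2x) ≈ -0.5000
RHS = 2cos(x) ≈ 1.0000
Since -0.5000 ≠ 1.0000, the equation fails at this point, so it cannot hold for every real x for which both sides are defined.
The correct double-angle formula is cos(2x) = cos²x - sin²x.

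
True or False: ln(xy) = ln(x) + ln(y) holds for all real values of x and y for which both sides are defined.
Claim: ln(xy) = ln(x) + ln(y).
Reasoning: Both sides are simultaneously defined only when x, y > 0. Write x = e^p, y = e^q (p = ln x, q = ln y). Then xy = e^p · e^q = e^(p+q), so ln(xy) = p + q = ln(x) + ln(y).
So the two sides agree for all real values of x and y for which both sides are defined.

Conclusion: True.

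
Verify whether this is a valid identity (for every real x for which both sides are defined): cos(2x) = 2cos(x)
No, this is NOT an identity.

Claim: cos(2x) = 2cos(x).
Test a specific point where both sides are defined: x = π/6.
LHS = cos(2x) ≈ 0.5000
RHS = 2cos(x) ≈ 1.7321
Since 0.5000 ≠ 1.7321, the equation fails at this point, so it cannot hold for every real x for which both sides are defined.
The correct double-angle formula is cos(2x) = cos²x - sin²x.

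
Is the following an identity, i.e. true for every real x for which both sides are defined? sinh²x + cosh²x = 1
Claim: sinh²x + cosh²x = 1.
Test a specific point where both sides are defined: x = 3/2.
LHS = sinh²x + cosh²x ≈ 10.0677
RHS = 1 ≈ 1.0000
Since 10.0677 ≠ 1.0000, the equation fails at this point, so it cannot hold for every real x for which both sides are defined.
The correct hyperbolic identity is cosh²x - sinh²x = 1 (a difference); the sum sinh²x + cosh²x equals cosh(2x).

Conclusion: No, this is NOT an identity.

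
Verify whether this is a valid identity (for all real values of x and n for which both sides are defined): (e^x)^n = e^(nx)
Claim: (e^x)^n = e^(nx).
Reasoning: e^x is a positive real number, and for a positive base B and real exponent n, B^n = e^(n·ln B). With B = e^x, ln B = x, so (e^x)^n = e^(n·x).
So the two sides agree for all real values of x and n for which both sides are defined.

Conclusion: Yes, this is an identity.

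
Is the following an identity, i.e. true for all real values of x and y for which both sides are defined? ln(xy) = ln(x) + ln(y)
Yes, this is an identity.

Claim: ln(xy) = ln(x) + ln(y).
Reasoning: Both sides are simultaneously defined only when x, y > 0. Write x = e^p, y = e^q (p = ln x, q = ln y). Then xy = e^p · e^q = e^(p+q), so ln(xy) = p + q = ln(x) + ln(y).
So the two sides agree for all real values of x and y for which both sides are defined.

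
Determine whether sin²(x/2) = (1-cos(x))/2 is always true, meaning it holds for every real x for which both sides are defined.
Yes, this is an identity.

Claim: sin²(x/2) = (1-cos(x))/2.
Reasoning: Use cos(2θ) = 1 - 2sin²θ with θ = x/2: cos(x) = 1 - 2sin²(x/2). Solving for sin²(x/2) gives (1 - cos(x))/2.
So the two sides agree for every real x for which both sides are defined.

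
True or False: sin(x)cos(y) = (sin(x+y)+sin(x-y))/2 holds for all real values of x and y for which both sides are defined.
Claim: sin(x)cos(y) = (sin(x+y)+sin(x-y))/2.
Reasoning: sin(x+y) = sin(x)cos(y) + cos(x)sin(y) and sin(x-y) = sin(x)cos(y) - cos(x)sin(y). Adding, sin(x+y) + sin(x-y) = 2sin(x)cos(y); divide by 2.
So the two sides agree for all real values of x and y for which both sides are defined.

Conclusion: True.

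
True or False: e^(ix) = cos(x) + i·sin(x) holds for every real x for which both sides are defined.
True.

Claim: e^(ix) = cos(x) + i·sin(x).
Reasoning: Euler's formula. Expand e^(ix) = Σ (ix)^k / k!. Since i² = -1, the even-k terms are Σ (-1)^m x^(2m)/(2m)! = cos(x) and the odd-k terms are i · Σ (-1)^m x^(2m+1)/(2m+1)! = i·sin(x).
So the two sides agree for every real x for which both sides are defined.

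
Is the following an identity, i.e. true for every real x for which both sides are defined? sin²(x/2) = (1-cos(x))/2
Claim: sin²(x/2) = (1-cos(x))/2.
Reasoning: Use cos(2θ) = 1 - 2sin²θ with θ = x/2: cos(x) = 1 - 2sin²(x/2). Solving for sin²(x/2) gives (1 - cos(x))/2.
So the two sides agree for every real x for which both sides are defined.

Conclusion: Yes, this is an identity.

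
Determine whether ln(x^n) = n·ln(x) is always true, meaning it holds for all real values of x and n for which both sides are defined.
Claim: ln(x^n) = n·ln(x).
Reasoning: The right side requires x > 0. For x > 0, x^n = (e^(ln x))^n = e^(n·ln x), so taking ln of both sides gives ln(x^n) = n·ln(x).
So the two sides agree for all real values of x and n for which both sides are defined.

Conclusion: Yes, this is an identity.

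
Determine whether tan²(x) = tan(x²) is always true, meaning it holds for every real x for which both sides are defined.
Claim: tan²(x) = tan(x²).
Test a specific point where both sides are defined: x = π.
LHS = tan²(x) ≈ 0.0000
RHS = tan(x²) ≈ 0.4767
Since 0.0000 ≠ 0.4767, the equation fails at this point, so it cannot hold for every real x for which both sides are defined.
tan²(x) means (tan x)², squaring the output; tan(x²) squares the input. These are different functions.

Conclusion: No, this is NOT an identity.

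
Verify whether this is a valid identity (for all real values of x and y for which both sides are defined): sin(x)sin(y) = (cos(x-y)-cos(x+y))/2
Claim: sin(x)sin(y) = (cos(x-y)-cos(x+y))/2.
Reasoning: cos(x-y) = cos(x)cos(y) + sin(x)sin(y) and cos(x+y) = cos(x)cos(y) - sin(x)sin(y). Subtracting, cos(x-y) - cos(x+y) = 2sin(x)sin(y); divide by 2.
So the two sides agree for all real values of x and y for which both sides are defined.

Conclusion: Yes, this is an identity.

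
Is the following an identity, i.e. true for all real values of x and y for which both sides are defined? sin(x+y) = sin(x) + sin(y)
No, this is NOT an identity.

Claim: sin(x+y) = sin(x) + sin(y).
Test a specific point where both sides are defined: x = 2π/3, y = π/4.
LHS = sin(x+y) ≈ 0.2588
RHS = sin(x) + sin(y) ≈ 1.5731
Since 0.2588 ≠ 1.5731, the equation fails at this point, so it cannot hold for all real values of x and y for which both sides are defined.
The correct expansion is sin(x+y) = sin(x)cos(y) + cos(x)sin(y); sine is not additive.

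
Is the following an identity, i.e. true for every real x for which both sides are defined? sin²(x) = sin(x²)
No, this is NOT an identity.

Claim: sin²(x) = sin(x²).
Test a specific point where both sides are defined: x = -π/3.
LHS = sin²(x) ≈ 0.7500
RHS = sin(x²) ≈ 0.8897
Since 0.7500 ≠ 0.8897, the equation fails at this point, so it cannot hold for every real x for which both sides are defined.
sin²(x) means (sin x)², squaring the output; sin(x²) squares the input. These are different functions.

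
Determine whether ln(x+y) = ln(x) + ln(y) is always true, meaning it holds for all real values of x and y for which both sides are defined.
Claim: ln(x+y) = ln(x) + ln(y).
Test a specific point where both sides are defined: x = 1/2, y = 2.
LHS = ln(x+y) ≈ 0.9163
RHS = ln(x) + ln(y) ≈ 0.0000
Since 0.9163 ≠ 0.0000, the equation fails at this point, so it cannot hold for all real values of x and y for which both sides are defined.
ln(x) + ln(y) = ln(xy), not ln(x+y).

Conclusion: No, this is NOT an identity.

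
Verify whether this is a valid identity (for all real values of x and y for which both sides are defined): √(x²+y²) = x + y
No, this is NOT an identity.

Claim: √(x²+y²) = x + y.
Test a specific point where both sides are defined: x = 5, y = 1/2.
LHS = √(x²+y²) ≈ 5.0249
RHS = x + y ≈ 5.5000
Since 5.0249 ≠ 5.5000, the equation fails at this point, so it cannot hold for all real values of x and y for which both sides are defined.
(x+y)² = x² + 2xy + y², not x² + y², so the square root does not split this way.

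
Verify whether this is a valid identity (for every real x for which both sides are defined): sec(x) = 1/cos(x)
Claim: sec(x) = 1/cos(x).
Reasoning: sec(x) is by definition the reciprocal of cos(x), wherever cos(x) ≠ 0.
So the two sides agree for every real x for which both sides are defined.

Conclusion: Yes, this is an identity.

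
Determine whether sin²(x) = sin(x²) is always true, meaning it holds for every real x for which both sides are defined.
Claim: sin²(x) = sin(x²).
Test a specific point where both sides are defined: x = -π/2.
LHS = sin²(x) ≈ 1.0000
RHS = sin(x²) ≈ 0.6243
Since 1.0000 ≠ 0.6243, the equation fails at this point, so it cannot hold for every real x for which both sides are defined.
sin²(x) means (sin x)², squaring the output; sin(x²) squares the input. These are different functions.

Conclusion: No, this is NOT an identity.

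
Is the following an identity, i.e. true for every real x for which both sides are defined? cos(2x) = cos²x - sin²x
Yes, this is an identity.

Claim: cos(2x) = cos²x - sin²x.
Reasoning: Put y = x in the addition formula cos(x+y) = cos(x)cos(y) - sin(x)sin(y): cos(2x) = cos²x - sin²x.
So the two sides agree for every real x for which both sides are defined.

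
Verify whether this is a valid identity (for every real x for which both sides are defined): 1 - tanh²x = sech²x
Claim: 1 - tanh²x = sech²x.
Reasoning: Divide cosh²x - sinh²x = 1 through by cosh²x (never zero): 1 - tanh²x = 1/cosh²x = sech²x.
So the two sides agree for every real x for which both sides are defined.

Conclusion: Yes, this is an identity.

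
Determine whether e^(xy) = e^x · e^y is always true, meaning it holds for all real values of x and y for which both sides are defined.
No, this is NOT an identity.

Claim: e^(xy) = e^x · e^y.
Test a specific point where both sides are defined: x = 1, y = 4.
LHS = e^(xy) ≈ 54.5982
RHS = e^x · e^y ≈ 148.4132
Since 54.5982 ≠ 148.4132, the equation fails at this point, so it cannot hold for all real values of x and y for which both sides are defined.
e^x · e^y = e^(x+y), not e^(xy).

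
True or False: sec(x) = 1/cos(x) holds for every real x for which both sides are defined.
True.

Claim: sec(x) = 1/cos(x).
Reasoning: sec(x) is by definition the reciprocal of cos(x), wherever cos(x) ≠ 0.
So the two sides agree for every real x for which both sides are defined.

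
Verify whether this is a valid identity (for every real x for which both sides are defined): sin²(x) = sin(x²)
Claim: sin²(x) = sin(x²).
Test a specific point where both sides are defined: x = -π/4.
LHS = sin²(x) ≈ 0.5000
RHS = sin(x²) ≈ 0.5785
Since 0.5000 ≠ 0.5785, the equation fails at this point, so it cannot hold for every real x for which both sides are defined.
sin²(x) means (sin x)², squaring the output; sin(x²) squares the input. These are different functions.

Conclusion: No, this is NOT an identity.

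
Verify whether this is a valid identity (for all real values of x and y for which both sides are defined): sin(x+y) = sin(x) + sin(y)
Claim: sin(x+y) = sin(x) + sin(y).
Test a specific point where both sides are defined: x = -π/3, y = π/6.
LHS = sin(x+y) ≈ -0.5000
RHS = sin(x) + sin(y) ≈ -0.3660
Since -0.5000 ≠ -0.3660, the equation fails at this point, so it cannot hold for all real values of x and y for which both sides are defined.
The correct expansion is sin(x+y) = sin(x)cos(y) + cos(x)sin(y); sine is not additive.

Conclusion: No, this is NOT an identity.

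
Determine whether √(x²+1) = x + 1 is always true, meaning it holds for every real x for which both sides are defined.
Claim: √(x²+1) = x + 1.
Test a specific point where both sides are defined: x = -1.
LHS = √(x²+1) ≈ 1.4142
RHS = x + 1 ≈ 0.0000
Since 1.4142 ≠ 0.0000, the equation fails at this point, so it cannot hold for every real x for which both sides are defined.
(x+1)² = x² + 2x + 1 ≠ x² + 1 unless x = 0.

Conclusion: No, this is NOT an identity.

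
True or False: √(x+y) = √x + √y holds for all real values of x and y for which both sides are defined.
Claim: √(x+y) = √x + √y.
Test a specific point where both sides are defined: x = 1, y = 1.
LHS = √(x+y) ≈ 1.4142
RHS = √x + √y ≈ 2.0000
Since 1.4142 ≠ 2.0000, the equation fails at this point, so it cannot hold for all real values of x and y for which both sides are defined.
Squaring the right side gives x + 2√(xy) + y, not x + y.

Conclusion: False.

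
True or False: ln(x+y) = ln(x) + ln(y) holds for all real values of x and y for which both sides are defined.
Claim: ln(x+y) = ln(x) + ln(y).
Test a specific point where both sides are defined: x = 4, y = 2.
LHS = ln(x+y) ≈ 1.7918
RHS = ln(x) + ln(y) ≈ 2.0794
Since 1.7918 ≠ 2.0794, the equation fails at this point, so it cannot hold for all real values of x and y for which both sides are defined.
ln(x) + ln(y) = ln(xy), not ln(x+y).

Conclusion: False.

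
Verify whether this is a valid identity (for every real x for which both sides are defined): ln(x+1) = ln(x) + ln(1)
Claim: ln(x+1) = ln(x) + ln(1).
Test a specific point where both sides are defined: x = 3/2.
LHS = ln(x+1) ≈ 0.9163
RHS = ln(x) + ln(1) ≈ 0.4055
Since 0.9163 ≠ 0.4055, the equation fails at this point, so it cannot hold for every real x for which both sides are defined.
ln(1) = 0, so the right side is just ln(x), which differs from ln(x+1).

Conclusion: No, this is NOT an identity.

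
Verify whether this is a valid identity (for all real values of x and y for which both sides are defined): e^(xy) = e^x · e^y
No, this is NOT an identity.

Claim: e^(xy) = e^x · e^y.
Test a specific point where both sides are defined: x = -2, y = -1.
LHS = e^(xy) ≈ 7.3891
RHS = e^x · e^y ≈ 0.0498
Since 7.3891 ≠ 0.0498, the equation fails at this point, so it cannot hold for all real values of x and y for which both sides are defined.
e^x · e^y = e^(x+y), not e^(xy).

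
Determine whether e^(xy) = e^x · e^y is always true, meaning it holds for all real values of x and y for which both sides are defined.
No, this is NOT an identity.

Claim: e^(xy) = e^x · e^y.
Test a specific point where both sides are defined: x = -2, y = 4.
LHS = e^(xy) ≈ 0.0003
RHS = e^x · e^y ≈ 7.3891
Since 0.0003 ≠ 7.3891, the equation fails at this point, so it cannot hold for all real values of x and y for which both sides are defined.
e^x · e^y = e^(x+y), not e^(xy).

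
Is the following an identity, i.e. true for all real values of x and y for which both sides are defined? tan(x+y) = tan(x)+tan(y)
Claim: tan(x+y) = tan(x)+tan(y).
Test a specific point where both sides are defined: x = π/6, y = π/6.
LHS = tan(x+y) ≈ 1.7321
RHS = tan(x)+tan(y) ≈ 1.1547
Since 1.7321 ≠ 1.1547, the equation fails at this point, so it cannot hold for all real values of x and y for which both sides are defined.
The correct formula is tan(x+y) = (tan(x) + tan(y))/(1 - tan(x)tan(y)).

Conclusion: No, this is NOT an identity.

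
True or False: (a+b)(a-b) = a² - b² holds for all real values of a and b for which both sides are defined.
Claim: (a+b)(a-b) = a² - b².
Reasoning: Expand: (a+b)(a-b) = a² - ab + ba - b² = a² - b² (the cross terms cancel).
So the two sides agree for all real values of a and b for which both sides are defined.

Conclusion: True.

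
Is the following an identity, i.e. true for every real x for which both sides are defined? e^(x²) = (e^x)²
No, this is NOT an identity.

Claim: e^(x²) = (e^x)².
Test a specific point where both sides are defined: x = 1/2.
LHS = e^(x²) ≈ 1.2840
RHS = (e^x)² ≈ 2.7183
Since 1.2840 ≠ 2.7183, the equation fails at this point, so it cannot hold for every real x for which both sides are defined.
(e^x)² = e^(2x), and 2x ≠ x² in general.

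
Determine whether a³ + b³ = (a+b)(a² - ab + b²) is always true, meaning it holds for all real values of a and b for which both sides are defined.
Claim: a³ + b³ = (a+b)(a² - ab + b²).
Reasoning: Expand the right side: (a+b)(a² - ab + b²) = a³ - a²b + ab² + a²b - ab² + b³ = a³ + b³ (the middle terms cancel in pairs).
So the two sides agree for all real values of a and b for which both sides are defined.

Conclusion: Yes, this is an identity.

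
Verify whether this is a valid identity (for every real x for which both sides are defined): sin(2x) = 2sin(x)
No, this is NOT an identity.

Claim: sin(2x) = 2sin(x).
Test a specific point where both sides are defined: x = π/3.
LHS = sin(2x) ≈ 0.8660
RHS = 2sin(x) ≈ 1.7321
Since 0.8660 ≠ 1.7321, the equation fails at this point, so it cannot hold for every real x for which both sides are defined.
The correct double-angle formula is sin(2x) = 2sin(x)cos(x).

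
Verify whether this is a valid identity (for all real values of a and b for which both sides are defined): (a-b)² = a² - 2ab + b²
Yes, this is an identity.

Claim: (a-b)² = a² - 2ab + b².
Reasoning: Expand: (a-b)² = (a-b)(a-b) = a·a - a·b - b·a + b·b = a² - 2ab + b².
So the two sides agree for all real values of a and b for which both sides are defined.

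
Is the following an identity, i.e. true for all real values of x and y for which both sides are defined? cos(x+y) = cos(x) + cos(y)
No, this is NOT an identity.

Claim: cos(x+y) = cos(x) + cos(y).
Test a specific point where both sides are defined: x = π/6, y = -π/3.
LHS = cos(x+y) ≈ 0.8660
RHS = cos(x) + cos(y) ≈ 1.3660
Since 0.8660 ≠ 1.3660, the equation fails at this point, so it cannot hold for all real values of x and y for which both sides are defined.
The correct expansion is cos(x+y) = cos(x)cos(y) - sin(x)sin(y); cosine is not additive.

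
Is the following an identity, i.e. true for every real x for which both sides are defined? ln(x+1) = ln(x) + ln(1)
No, this is NOT an identity.

Claim: ln(x+1) = ln(x) + ln(1).
Test a specific point where both sides are defined: x = 3/2.
LHS = ln(x+1) ≈ 0.9163
RHS = ln(x) + ln(1) ≈ 0.4055
Since 0.9163 ≠ 0.4055, the equation fails at this point, so it cannot hold for every real x for which both sides are defined.
ln(1) = 0, so the right side is just ln(x), which differs from ln(x+1).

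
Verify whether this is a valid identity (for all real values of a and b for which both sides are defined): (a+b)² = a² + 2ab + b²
Yes, this is an identity.

Claim: (a+b)² = a² + 2ab + b².
Reasoning: Expand: (a+b)² = (a+b)(a+b) = a·a + a·b + b·a + b·b = a² + 2ab + b².
So the two sides agree for all real values of a and b for which both sides are defined.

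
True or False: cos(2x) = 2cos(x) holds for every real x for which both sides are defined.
Claim: cos(2x) = 2cos(x).
Test a specific point where both sides are defined: x = π/4.
LHS = cos(2x) ≈ 0.0000
RHS = 2cos(x) ≈ 1.4142
Since 0.0000 ≠ 1.4142, the equation fails at this point, so it cannot hold for every real x for which both sides are defined.
The correct double-angle formula is cos(2x) = cos²x - sin²x.

Conclusion: False.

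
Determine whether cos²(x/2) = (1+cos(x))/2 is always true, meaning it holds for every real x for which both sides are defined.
Claim: cos²(x/2) = (1+cos(x))/2.
Reasoning: Use cos(2θ) = 2cos²θ - 1 with θ = x/2: cos(x) = 2cos²(x/2) - 1. Solving for cos²(x/2) gives (1 + cos(x))/2.
So the two sides agree for every real x for which both sides are defined.

Conclusion: Yes, this is an identity.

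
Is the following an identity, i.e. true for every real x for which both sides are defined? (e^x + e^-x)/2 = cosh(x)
Yes, this is an identity.

Claim: (e^x + e^-x)/2 = cosh(x).
Reasoning: This is exactly the definition of the hyperbolic cosine: cosh(x) := (e^x + e^-x)/2.
So the two sides agree for every real x for which both sides are defined.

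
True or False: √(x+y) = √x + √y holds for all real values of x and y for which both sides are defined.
Claim: √(x+y) = √x + √y.
Test a specific point where both sides are defined: x = 2, y = 2.
LHS = √(x+y) ≈ 2.0000
RHS = √x + √y ≈ 2.8284
Since 2.0000 ≠ 2.8284, the equation fails at this point, so it cannot hold for all real values of x and y for which both sides are defined.
Squaring the right side gives x + 2√(xy) + y, not x + y.

Conclusion: False.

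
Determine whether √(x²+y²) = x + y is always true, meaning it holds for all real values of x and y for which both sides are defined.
Claim: √(x²+y²) = x + y.
Test a specific point where both sides are defined: x = 2, y = 5.
LHS = √(x²+y²) ≈ 5.3852
RHS = x + y ≈ 7.0000
Since 5.3852 ≠ 7.0000, the equation fails at this point, so it cannot hold for all real values of x and y for which both sides are defined.
(x+y)² = x² + 2xy + y², not x² + y², so the square root does not split this way.

Conclusion: No, this is NOT an identity.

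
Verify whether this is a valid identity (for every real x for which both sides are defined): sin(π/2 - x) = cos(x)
Claim: sin(π/2 - x) = cos(x).
Reasoning: Use sin(u - v) = sin(u)cos(v) - cos(u)sin(v) with u = π/2, v = x: sin(π/2)cos(x) - cos(π/2)sin(x) = 1·cos(x) - 0·sin(x) = cos(x).
So the two sides agree for every real x for which both sides are defined.

Conclusion: Yes, this is an identity.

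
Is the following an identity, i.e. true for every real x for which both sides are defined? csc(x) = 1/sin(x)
Claim: csc(x) = 1/sin(x).
Reasoning: csc(x) is by definition the reciprocal of sin(x), wherever sin(x) ≠ 0.
So the two sides agree for every real x for which both sides are defined.

Conclusion: Yes, this is an identity.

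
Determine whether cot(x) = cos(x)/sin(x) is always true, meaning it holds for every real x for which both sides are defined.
Yes, this is an identity.

Claim: cot(x) = cos(x)/sin(x).
Reasoning: cot(x) is defined as 1/tan(x) = 1/(sin(x)/cos(x)) = cos(x)/sin(x), wherever sin(x) ≠ 0.
So the two sides agree for every real x for which both sides are defined.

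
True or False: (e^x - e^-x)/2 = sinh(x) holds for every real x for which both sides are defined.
Claim: (e^x - e^-x)/2 = sinh(x).
Reasoning: This is exactly the definition of the hyperbolic sine: sinh(x) := (e^x - e^-x)/2.
So the two sides agree for every real x for which both sides are defined.

Conclusion: True.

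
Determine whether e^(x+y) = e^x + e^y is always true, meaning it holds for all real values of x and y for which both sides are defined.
Claim: e^(x+y) = e^x + e^y.
Test a specific point where both sides are defined: x = 1, y = 1.
LHS = e^(x+y) ≈ 7.3891
RHS = e^x + e^y ≈ 5.4366
Since 7.3891 ≠ 5.4366, the equation fails at this point, so it cannot hold for all real values of x and y for which both sides are defined.
The correct rule is e^(x+y) = e^x · e^y (a product, not a sum).

Conclusion: No, this is NOT an identity.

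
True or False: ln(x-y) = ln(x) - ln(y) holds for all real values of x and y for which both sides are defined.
Claim: ln(x-y) = ln(x) - ln(y).
Test a specific point where both sides are defined: x = 4, y = 1/2.
LHS = ln(x-y) ≈ 1.2528
RHS = ln(x) - ln(y) ≈ 2.0794
Since 1.2528 ≠ 2.0794, the equation fails at this point, so it cannot hold for all real values of x and y for which both sides are defined.
ln(x) - ln(y) = ln(x/y), not ln(x-y).

Conclusion: False.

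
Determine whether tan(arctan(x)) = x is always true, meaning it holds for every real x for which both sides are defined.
Claim: tan(arctan(x)) = x.
Reasoning: For every real x, arctan(x) is by definition the angle in (-π/2, π/2) whose tangent equals x. Taking the tangent of that angle returns x.
So the two sides agree for every real x for which both sides are defined.

Conclusion: Yes, this is an identity.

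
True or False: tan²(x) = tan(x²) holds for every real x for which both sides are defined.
False.

Claim: tan²(x) = tan(x²).
Test a specific point where both sides are defined: x = -π/3.
LHS = tan²(x) ≈ 3.0000
RHS = tan(x²) ≈ 1.9485
Since 3.0000 ≠ 1.9485, the equation fails at this point, so it cannot hold for every real x for which both sides are defined.
tan²(x) means (tan x)², squaring the output; tan(x²) squares the input. These are different functions.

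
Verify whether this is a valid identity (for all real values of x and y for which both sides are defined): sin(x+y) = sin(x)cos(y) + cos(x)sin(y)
Claim: sin(x+y) = sin(x)cos(y) + cos(x)sin(y).
Reasoning: By Euler's formula e^(i(x+y)) = e^(ix)·e^(iy) = (cos x + i·sin x)(cos y + i·sin y). The imaginary part of the left side is sin(x+y); the imaginary part of the product is sin(x)cos(y) + cos(x)sin(y).
So the two sides agree for all real values of x and y for which both sides are defined.

Conclusion: Yes, this is an identity.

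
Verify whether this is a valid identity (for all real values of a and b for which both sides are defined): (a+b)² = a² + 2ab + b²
Yes, this is an identity.

Claim: (a+b)² = a² + 2ab + b².
Reasoning: Expand: (a+b)² = (a+b)(a+b) = a·a + a·b + b·a + b·b = a² + 2ab + b².
So the two sides agree for all real values of a and b for which both sides are defined.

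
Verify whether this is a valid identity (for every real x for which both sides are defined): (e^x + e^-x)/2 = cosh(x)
Yes, this is an identity.

Claim: (e^x + e^-x)/2 = cosh(x).
Reasoning: This is exactly the definition of the hyperbolic cosine: cosh(x) := (e^x + e^-x)/2.
So the two sides agree for every real x for which both sides are defined.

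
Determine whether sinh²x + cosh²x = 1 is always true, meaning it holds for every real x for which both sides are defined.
No, this is NOT an identity.

Claim: sinh²x + cosh²x = 1.
Test a specific point where both sides are defined: x = 3.
LHS = sinh²x + cosh²x ≈ 201.7156
RHS = 1 ≈ 1.0000
Since 201.7156 ≠ 1.0000, the equation fails at this point, so it cannot hold for every real x for which both sides are defined.
The correct hyperbolic identity is cosh²x - sinh²x = 1 (a difference); the sum sinh²x + cosh²x equals cosh(2x).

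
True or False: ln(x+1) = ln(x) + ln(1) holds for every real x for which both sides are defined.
Claim: ln(x+1) = ln(x) + ln(1).
Test a specific point where both sides are defined: x = 1/2.
LHS = ln(x+1) ≈ 0.4055
RHS = ln(x) + ln(1) ≈ -0.6931
Since 0.4055 ≠ -0.6931, the equation fails at this point, so it cannot hold for every real x for which both sides are defined.
ln(1) = 0, so the right side is just ln(x), which differs from ln(x+1).

Conclusion: False.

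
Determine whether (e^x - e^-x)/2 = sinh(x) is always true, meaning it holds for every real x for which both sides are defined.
Claim: (e^x - e^-x)/2 = sinh(x).
Reasoning: This is exactly the definition of the hyperbolic sine: sinh(x) := (e^x - e^-x)/2.
So the two sides agree for every real x for which both sides are defined.

Conclusion: Yes, this is an identity.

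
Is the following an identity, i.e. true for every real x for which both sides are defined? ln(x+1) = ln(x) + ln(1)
Claim: ln(x+1) = ln(x) + ln(1).
Test a specific point where both sides are defined: x = 3/2.
LHS = ln(x+1) ≈ 0.9163
RHS = ln(x) + ln(1) ≈ 0.4055
Since 0.9163 ≠ 0.4055, the equation fails at this point, so it cannot hold for every real x for which both sides are defined.
ln(1) = 0, so the right side is just ln(x), which differs from ln(x+1).

Conclusion: No, this is NOT an identity.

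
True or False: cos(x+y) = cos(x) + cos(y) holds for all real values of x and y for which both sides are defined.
False.

Claim: cos(x+y) = cos(x) + cos(y).
Test a specific point where both sides are defined: x = -π/4, y = π/3.
LHS = cos(x+y) ≈ 0.9659
RHS = cos(x) + cos(y) ≈ 1.2071
Since 0.9659 ≠ 1.2071, the equation fails at this point, so it cannot hold for all real values of x and y for which both sides are defined.
The correct expansion is cos(x+y) = cos(x)cos(y) - sin(x)sin(y); cosine is not additive.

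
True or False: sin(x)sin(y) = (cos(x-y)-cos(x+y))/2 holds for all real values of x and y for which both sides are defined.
True.

Claim: sin(x)sin(y) = (cos(x-y)-cos(x+y))/2.
Reasoning: cos(x-y) = cos(x)cos(y) + sin(x)sin(y) and cos(x+y) = cos(x)cos(y) - sin(x)sin(y). Subtracting, cos(x-y) - cos(x+y) = 2sin(x)sin(y); divide by 2.
So the two sides agree for all real values of x and y for which both sides are defined.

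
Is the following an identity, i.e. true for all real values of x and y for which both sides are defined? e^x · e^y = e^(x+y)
Yes, this is an identity.

Claim: e^x · e^y = e^(x+y).
Reasoning: This is the law of exponents for a common base: multiplying powers adds exponents. E.g. from the series, (Σ x^j/j!)(Σ y^k/k!) = Σ_m (Σ_{j+k=m} x^j y^k/(j!k!)) = Σ_m (x+y)^m/m! by the binomial theorem.
So the two sides agree for all real values of x and y for which both sides are defined.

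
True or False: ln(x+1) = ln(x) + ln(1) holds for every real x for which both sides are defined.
False.

Claim: ln(x+1) = ln(x) + ln(1).
Test a specific point where both sides are defined: x = 5.
LHS = ln(x+1) ≈ 1.7918
RHS = ln(x) + ln(1) ≈ 1.6094
Since 1.7918 ≠ 1.6094, the equation fails at this point, so it cannot hold for every real x for which both sides are defined.
ln(1) = 0, so the right side is just ln(x), which differs from ln(x+1).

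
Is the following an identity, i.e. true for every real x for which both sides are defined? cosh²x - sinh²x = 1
Claim: cosh²x - sinh²x = 1.
Reasoning: With cosh(x) = (e^x + e^-x)/2 and sinh(x) = (e^x - e^-x)/2: cosh²x = (e^(2x) + 2 + e^(-2x))/4 and sinh²x = (e^(2x) - 2 + e^(-2x))/4. Subtracting leaves 4/4 = 1.
So the two sides agree for every real x for which both sides are defined.

Conclusion: Yes, this is an identity.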